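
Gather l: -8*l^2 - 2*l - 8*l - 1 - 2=-8*l^2 - 10*l - 3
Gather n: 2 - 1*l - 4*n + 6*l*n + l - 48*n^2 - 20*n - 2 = -48*n^2 + n*(6*l - 24)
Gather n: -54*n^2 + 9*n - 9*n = -54*n^2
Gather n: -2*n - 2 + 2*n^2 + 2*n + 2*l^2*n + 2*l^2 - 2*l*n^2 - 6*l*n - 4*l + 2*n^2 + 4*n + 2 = 2*l^2 - 4*l + n^2*(4 - 2*l) + n*(2*l^2 - 6*l + 4)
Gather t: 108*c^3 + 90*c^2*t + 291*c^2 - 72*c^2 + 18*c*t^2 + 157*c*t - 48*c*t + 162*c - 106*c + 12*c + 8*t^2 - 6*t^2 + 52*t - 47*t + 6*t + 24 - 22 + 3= 108*c^3 + 219*c^2 + 68*c + t^2*(18*c + 2) + t*(90*c^2 + 109*c + 11) + 5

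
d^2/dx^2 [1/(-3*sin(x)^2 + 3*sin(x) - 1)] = 3*(12*sin(x)^4 - 9*sin(x)^3 - 19*sin(x)^2 + 19*sin(x) - 4)/(3*sin(x)^2 - 3*sin(x) + 1)^3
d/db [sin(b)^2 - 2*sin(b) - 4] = 2*(sin(b) - 1)*cos(b)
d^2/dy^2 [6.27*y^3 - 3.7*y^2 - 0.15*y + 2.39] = 37.62*y - 7.4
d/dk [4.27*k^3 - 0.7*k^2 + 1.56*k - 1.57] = 12.81*k^2 - 1.4*k + 1.56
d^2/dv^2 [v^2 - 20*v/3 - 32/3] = 2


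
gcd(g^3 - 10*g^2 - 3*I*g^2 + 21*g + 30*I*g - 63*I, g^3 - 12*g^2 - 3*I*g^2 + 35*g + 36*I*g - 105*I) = g^2 + g*(-7 - 3*I) + 21*I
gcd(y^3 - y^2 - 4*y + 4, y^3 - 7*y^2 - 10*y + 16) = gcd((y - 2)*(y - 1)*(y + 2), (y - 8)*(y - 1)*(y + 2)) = y^2 + y - 2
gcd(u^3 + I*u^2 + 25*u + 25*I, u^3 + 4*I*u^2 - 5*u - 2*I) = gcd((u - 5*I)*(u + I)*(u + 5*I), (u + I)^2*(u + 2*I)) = u + I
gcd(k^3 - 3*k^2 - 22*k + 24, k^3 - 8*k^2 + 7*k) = k - 1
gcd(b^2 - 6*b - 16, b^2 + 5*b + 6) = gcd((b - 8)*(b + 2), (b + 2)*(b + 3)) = b + 2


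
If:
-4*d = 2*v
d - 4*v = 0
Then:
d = 0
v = 0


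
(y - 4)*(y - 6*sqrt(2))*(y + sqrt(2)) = y^3 - 5*sqrt(2)*y^2 - 4*y^2 - 12*y + 20*sqrt(2)*y + 48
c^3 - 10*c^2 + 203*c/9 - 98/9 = (c - 7)*(c - 7/3)*(c - 2/3)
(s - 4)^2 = s^2 - 8*s + 16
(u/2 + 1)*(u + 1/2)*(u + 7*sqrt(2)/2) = u^3/2 + 5*u^2/4 + 7*sqrt(2)*u^2/4 + u/2 + 35*sqrt(2)*u/8 + 7*sqrt(2)/4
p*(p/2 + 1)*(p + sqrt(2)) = p^3/2 + sqrt(2)*p^2/2 + p^2 + sqrt(2)*p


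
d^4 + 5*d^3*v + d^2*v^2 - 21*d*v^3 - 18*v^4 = (d - 2*v)*(d + v)*(d + 3*v)^2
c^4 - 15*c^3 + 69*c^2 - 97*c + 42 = (c - 7)*(c - 6)*(c - 1)^2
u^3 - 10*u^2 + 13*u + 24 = (u - 8)*(u - 3)*(u + 1)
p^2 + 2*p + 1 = (p + 1)^2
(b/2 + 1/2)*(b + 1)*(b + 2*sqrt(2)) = b^3/2 + b^2 + sqrt(2)*b^2 + b/2 + 2*sqrt(2)*b + sqrt(2)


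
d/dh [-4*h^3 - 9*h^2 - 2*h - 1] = -12*h^2 - 18*h - 2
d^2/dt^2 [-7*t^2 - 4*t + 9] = -14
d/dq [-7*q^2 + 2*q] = 2 - 14*q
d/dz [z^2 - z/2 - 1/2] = 2*z - 1/2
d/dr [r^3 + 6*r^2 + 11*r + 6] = 3*r^2 + 12*r + 11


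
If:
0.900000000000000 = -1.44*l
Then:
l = -0.62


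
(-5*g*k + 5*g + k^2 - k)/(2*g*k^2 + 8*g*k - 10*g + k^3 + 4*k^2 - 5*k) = (-5*g + k)/(2*g*k + 10*g + k^2 + 5*k)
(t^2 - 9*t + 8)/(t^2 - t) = (t - 8)/t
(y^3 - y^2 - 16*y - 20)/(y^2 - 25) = (y^2 + 4*y + 4)/(y + 5)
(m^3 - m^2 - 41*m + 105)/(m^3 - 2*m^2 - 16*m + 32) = (m^3 - m^2 - 41*m + 105)/(m^3 - 2*m^2 - 16*m + 32)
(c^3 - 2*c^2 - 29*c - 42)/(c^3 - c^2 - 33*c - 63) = (c + 2)/(c + 3)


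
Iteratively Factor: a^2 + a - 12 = (a - 3)*(a + 4)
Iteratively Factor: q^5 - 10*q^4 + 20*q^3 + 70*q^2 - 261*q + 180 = (q - 3)*(q^4 - 7*q^3 - q^2 + 67*q - 60) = (q - 3)*(q - 1)*(q^3 - 6*q^2 - 7*q + 60) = (q - 3)*(q - 1)*(q + 3)*(q^2 - 9*q + 20) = (q - 5)*(q - 3)*(q - 1)*(q + 3)*(q - 4)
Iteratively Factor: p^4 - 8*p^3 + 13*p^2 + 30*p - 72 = (p + 2)*(p^3 - 10*p^2 + 33*p - 36) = (p - 4)*(p + 2)*(p^2 - 6*p + 9) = (p - 4)*(p - 3)*(p + 2)*(p - 3)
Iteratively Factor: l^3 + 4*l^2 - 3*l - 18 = (l + 3)*(l^2 + l - 6) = (l + 3)^2*(l - 2)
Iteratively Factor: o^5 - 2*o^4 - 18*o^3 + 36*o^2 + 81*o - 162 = (o - 3)*(o^4 + o^3 - 15*o^2 - 9*o + 54) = (o - 3)*(o + 3)*(o^3 - 2*o^2 - 9*o + 18) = (o - 3)*(o + 3)^2*(o^2 - 5*o + 6) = (o - 3)*(o - 2)*(o + 3)^2*(o - 3)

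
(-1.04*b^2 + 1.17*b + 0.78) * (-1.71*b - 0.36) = 1.7784*b^3 - 1.6263*b^2 - 1.755*b - 0.2808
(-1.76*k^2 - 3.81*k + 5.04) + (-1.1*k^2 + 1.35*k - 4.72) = -2.86*k^2 - 2.46*k + 0.32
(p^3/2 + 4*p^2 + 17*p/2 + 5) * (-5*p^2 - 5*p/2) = -5*p^5/2 - 85*p^4/4 - 105*p^3/2 - 185*p^2/4 - 25*p/2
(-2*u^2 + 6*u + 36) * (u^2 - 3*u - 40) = -2*u^4 + 12*u^3 + 98*u^2 - 348*u - 1440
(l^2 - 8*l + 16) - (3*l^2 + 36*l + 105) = -2*l^2 - 44*l - 89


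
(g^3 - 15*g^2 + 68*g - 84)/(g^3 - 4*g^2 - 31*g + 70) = (g - 6)/(g + 5)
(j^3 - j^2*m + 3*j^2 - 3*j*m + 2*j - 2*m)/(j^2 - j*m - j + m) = (j^2 + 3*j + 2)/(j - 1)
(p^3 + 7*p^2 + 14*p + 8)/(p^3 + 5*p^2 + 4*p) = (p + 2)/p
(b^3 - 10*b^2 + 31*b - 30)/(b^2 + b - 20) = (b^3 - 10*b^2 + 31*b - 30)/(b^2 + b - 20)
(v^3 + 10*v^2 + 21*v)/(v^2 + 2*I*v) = (v^2 + 10*v + 21)/(v + 2*I)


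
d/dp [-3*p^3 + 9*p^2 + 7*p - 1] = -9*p^2 + 18*p + 7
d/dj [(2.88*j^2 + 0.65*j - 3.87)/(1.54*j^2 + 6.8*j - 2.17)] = (18.583*j^2 - 0.579599999999997*j + 24.9055)/(2.3716*j^4 + 20.944*j^3 + 39.5564*j^2 - 29.512*j + 4.7089)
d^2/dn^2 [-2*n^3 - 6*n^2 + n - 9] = -12*n - 12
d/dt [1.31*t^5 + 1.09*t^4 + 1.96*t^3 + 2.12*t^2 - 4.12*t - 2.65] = 6.55*t^4 + 4.36*t^3 + 5.88*t^2 + 4.24*t - 4.12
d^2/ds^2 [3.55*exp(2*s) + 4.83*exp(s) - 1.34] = (14.2*exp(s) + 4.83)*exp(s)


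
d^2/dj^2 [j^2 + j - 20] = 2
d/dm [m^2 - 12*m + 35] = 2*m - 12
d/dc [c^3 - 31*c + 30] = 3*c^2 - 31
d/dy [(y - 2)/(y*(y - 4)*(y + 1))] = (-2*y^3 + 9*y^2 - 12*y - 8)/(y^2*(y^4 - 6*y^3 + y^2 + 24*y + 16))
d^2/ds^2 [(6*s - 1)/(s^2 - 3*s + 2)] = 2*((19 - 18*s)*(s^2 - 3*s + 2) + (2*s - 3)^2*(6*s - 1))/(s^2 - 3*s + 2)^3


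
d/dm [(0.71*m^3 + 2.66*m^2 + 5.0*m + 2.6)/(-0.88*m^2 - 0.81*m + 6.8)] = (-0.6248*m^4 - 1.1502*m^3 + 16.7294*m^2 + 40.752*m + 36.106)/(0.7744*m^4 + 1.4256*m^3 - 11.3119*m^2 - 11.016*m + 46.24)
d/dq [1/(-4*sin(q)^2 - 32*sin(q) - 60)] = (sin(q) + 4)*cos(q)/(2*(sin(q)^2 + 8*sin(q) + 15)^2)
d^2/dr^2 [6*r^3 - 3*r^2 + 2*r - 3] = 36*r - 6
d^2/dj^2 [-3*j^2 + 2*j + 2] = -6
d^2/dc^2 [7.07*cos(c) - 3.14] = -7.07*cos(c)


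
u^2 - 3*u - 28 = (u - 7)*(u + 4)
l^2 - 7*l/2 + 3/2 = (l - 3)*(l - 1/2)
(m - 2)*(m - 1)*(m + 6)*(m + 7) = m^4 + 10*m^3 + 5*m^2 - 100*m + 84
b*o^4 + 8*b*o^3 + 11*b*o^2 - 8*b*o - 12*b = (o - 1)*(o + 2)*(o + 6)*(b*o + b)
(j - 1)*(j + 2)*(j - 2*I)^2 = j^4 + j^3 - 4*I*j^3 - 6*j^2 - 4*I*j^2 - 4*j + 8*I*j + 8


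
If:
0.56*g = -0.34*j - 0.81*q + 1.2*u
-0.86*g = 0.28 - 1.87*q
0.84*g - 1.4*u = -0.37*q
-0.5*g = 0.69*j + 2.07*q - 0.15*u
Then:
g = -0.13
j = -0.19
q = 0.09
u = -0.05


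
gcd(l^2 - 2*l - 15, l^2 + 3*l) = l + 3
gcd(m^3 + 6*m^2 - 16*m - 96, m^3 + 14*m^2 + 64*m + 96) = m^2 + 10*m + 24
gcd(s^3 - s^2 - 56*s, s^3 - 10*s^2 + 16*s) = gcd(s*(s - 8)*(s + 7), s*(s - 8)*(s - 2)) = s^2 - 8*s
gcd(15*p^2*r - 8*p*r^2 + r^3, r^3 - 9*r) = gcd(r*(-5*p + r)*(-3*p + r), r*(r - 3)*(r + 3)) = r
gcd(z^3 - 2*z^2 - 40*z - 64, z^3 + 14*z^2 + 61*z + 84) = z + 4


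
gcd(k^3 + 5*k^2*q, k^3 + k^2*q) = k^2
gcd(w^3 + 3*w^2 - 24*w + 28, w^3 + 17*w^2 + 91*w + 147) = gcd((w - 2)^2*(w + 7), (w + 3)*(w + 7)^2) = w + 7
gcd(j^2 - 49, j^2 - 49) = j^2 - 49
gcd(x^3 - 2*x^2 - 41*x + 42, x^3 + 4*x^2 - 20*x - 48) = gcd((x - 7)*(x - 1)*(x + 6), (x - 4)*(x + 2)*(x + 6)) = x + 6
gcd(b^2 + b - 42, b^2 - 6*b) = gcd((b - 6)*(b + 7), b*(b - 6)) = b - 6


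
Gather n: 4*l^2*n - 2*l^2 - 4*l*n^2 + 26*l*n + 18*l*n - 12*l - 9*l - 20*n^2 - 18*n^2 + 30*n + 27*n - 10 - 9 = -2*l^2 - 21*l + n^2*(-4*l - 38) + n*(4*l^2 + 44*l + 57) - 19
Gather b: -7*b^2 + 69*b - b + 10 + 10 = -7*b^2 + 68*b + 20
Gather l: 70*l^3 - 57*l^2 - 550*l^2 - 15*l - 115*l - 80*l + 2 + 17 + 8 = 70*l^3 - 607*l^2 - 210*l + 27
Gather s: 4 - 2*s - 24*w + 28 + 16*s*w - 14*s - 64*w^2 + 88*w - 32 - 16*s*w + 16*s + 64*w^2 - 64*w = 0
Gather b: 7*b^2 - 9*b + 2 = 7*b^2 - 9*b + 2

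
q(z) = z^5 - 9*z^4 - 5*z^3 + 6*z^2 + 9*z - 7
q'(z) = 5*z^4 - 36*z^3 - 15*z^2 + 12*z + 9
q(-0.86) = -12.52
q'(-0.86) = 13.22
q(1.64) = -51.40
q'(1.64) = -134.29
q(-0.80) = -11.81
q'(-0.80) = 10.28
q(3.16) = -658.74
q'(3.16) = -740.26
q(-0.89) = -12.94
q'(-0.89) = 14.95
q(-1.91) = -112.66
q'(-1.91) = 248.75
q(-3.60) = -1844.68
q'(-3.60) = 2290.82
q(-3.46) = -1544.96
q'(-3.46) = 1995.68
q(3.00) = -547.00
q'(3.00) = -657.00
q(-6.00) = -18205.00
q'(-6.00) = 13653.00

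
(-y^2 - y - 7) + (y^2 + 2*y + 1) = y - 6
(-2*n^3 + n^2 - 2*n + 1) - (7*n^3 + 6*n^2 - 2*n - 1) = -9*n^3 - 5*n^2 + 2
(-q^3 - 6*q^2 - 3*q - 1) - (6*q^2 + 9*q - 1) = -q^3 - 12*q^2 - 12*q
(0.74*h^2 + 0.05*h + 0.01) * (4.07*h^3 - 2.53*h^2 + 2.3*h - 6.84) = 3.0118*h^5 - 1.6687*h^4 + 1.6162*h^3 - 4.9719*h^2 - 0.319*h - 0.0684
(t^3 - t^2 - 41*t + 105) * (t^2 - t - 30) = t^5 - 2*t^4 - 70*t^3 + 176*t^2 + 1125*t - 3150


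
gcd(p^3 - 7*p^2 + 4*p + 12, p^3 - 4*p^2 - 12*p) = p - 6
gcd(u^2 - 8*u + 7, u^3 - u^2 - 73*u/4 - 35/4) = 1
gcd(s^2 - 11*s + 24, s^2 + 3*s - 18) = s - 3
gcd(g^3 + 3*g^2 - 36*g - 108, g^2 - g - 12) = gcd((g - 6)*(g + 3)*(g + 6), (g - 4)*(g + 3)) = g + 3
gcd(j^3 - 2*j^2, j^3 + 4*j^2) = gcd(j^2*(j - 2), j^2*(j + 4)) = j^2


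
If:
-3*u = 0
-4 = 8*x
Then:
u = 0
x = -1/2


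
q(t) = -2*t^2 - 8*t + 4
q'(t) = -4*t - 8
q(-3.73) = 6.01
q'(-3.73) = 6.92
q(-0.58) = 7.97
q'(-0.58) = -5.68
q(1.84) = -17.49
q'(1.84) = -15.36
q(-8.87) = -82.39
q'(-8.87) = 27.48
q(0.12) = 3.01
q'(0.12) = -8.48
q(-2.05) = 12.00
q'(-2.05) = 0.20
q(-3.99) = 4.08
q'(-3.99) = 7.96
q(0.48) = -0.30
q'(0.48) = -9.92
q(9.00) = -230.00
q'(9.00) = -44.00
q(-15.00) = -326.00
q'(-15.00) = 52.00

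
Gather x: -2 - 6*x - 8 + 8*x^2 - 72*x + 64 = 8*x^2 - 78*x + 54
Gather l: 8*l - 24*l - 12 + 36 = 24 - 16*l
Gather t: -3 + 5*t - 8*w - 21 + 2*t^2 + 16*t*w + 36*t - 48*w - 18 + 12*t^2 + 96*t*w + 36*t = 14*t^2 + t*(112*w + 77) - 56*w - 42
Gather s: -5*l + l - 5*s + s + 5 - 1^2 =-4*l - 4*s + 4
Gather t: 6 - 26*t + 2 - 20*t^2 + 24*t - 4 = -20*t^2 - 2*t + 4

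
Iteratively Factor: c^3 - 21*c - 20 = (c + 1)*(c^2 - c - 20) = (c - 5)*(c + 1)*(c + 4)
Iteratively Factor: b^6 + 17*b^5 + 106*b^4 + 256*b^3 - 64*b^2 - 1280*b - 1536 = (b + 3)*(b^5 + 14*b^4 + 64*b^3 + 64*b^2 - 256*b - 512) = (b - 2)*(b + 3)*(b^4 + 16*b^3 + 96*b^2 + 256*b + 256) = (b - 2)*(b + 3)*(b + 4)*(b^3 + 12*b^2 + 48*b + 64) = (b - 2)*(b + 3)*(b + 4)^2*(b^2 + 8*b + 16) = (b - 2)*(b + 3)*(b + 4)^3*(b + 4)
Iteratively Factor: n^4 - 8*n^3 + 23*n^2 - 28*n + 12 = (n - 1)*(n^3 - 7*n^2 + 16*n - 12) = (n - 2)*(n - 1)*(n^2 - 5*n + 6) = (n - 2)^2*(n - 1)*(n - 3)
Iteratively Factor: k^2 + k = (k)*(k + 1)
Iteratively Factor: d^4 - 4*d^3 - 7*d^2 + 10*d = (d + 2)*(d^3 - 6*d^2 + 5*d) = (d - 5)*(d + 2)*(d^2 - d) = d*(d - 5)*(d + 2)*(d - 1)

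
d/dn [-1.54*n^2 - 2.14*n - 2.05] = -3.08*n - 2.14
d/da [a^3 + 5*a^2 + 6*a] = 3*a^2 + 10*a + 6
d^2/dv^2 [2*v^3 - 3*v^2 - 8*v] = 12*v - 6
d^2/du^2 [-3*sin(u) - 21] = 3*sin(u)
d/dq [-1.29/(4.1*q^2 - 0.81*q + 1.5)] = (10.578*q - 1.0449)/(4.1*q^2 - 0.81*q + 1.5)^2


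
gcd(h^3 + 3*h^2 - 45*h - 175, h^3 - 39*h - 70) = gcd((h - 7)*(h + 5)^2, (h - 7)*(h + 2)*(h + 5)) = h^2 - 2*h - 35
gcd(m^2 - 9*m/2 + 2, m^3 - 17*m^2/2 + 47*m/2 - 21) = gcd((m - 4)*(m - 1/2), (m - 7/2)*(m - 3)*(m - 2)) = 1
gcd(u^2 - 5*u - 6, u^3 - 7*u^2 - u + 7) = u + 1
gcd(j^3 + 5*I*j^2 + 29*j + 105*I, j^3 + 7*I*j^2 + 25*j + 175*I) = j^2 + 2*I*j + 35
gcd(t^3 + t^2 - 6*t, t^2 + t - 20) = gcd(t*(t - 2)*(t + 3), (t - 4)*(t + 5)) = 1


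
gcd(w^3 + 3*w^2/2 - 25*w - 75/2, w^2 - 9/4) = w + 3/2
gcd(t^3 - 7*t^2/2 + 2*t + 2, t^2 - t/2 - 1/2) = t + 1/2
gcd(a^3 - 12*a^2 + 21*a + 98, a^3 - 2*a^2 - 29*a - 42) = a^2 - 5*a - 14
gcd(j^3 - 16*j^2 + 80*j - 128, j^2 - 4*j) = j - 4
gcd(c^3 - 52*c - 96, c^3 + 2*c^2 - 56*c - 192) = c^2 - 2*c - 48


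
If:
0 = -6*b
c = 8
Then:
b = 0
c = 8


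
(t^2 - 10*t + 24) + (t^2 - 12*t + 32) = 2*t^2 - 22*t + 56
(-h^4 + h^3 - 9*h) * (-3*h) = 3*h^5 - 3*h^4 + 27*h^2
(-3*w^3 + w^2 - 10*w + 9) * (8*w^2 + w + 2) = -24*w^5 + 5*w^4 - 85*w^3 + 64*w^2 - 11*w + 18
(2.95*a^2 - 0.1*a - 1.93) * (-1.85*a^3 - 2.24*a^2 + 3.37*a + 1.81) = -5.4575*a^5 - 6.423*a^4 + 13.736*a^3 + 9.3257*a^2 - 6.6851*a - 3.4933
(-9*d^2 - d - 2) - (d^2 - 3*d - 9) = -10*d^2 + 2*d + 7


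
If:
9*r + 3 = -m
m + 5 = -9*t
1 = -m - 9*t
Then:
No Solution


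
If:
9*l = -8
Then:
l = -8/9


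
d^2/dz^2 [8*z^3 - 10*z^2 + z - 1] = 48*z - 20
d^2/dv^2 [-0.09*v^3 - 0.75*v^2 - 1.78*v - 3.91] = -0.54*v - 1.5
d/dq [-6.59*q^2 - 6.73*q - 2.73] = -13.18*q - 6.73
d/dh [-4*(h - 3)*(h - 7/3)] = 64/3 - 8*h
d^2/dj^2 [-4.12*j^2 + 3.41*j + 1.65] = -8.24000000000000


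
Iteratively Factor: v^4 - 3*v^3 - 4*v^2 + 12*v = (v - 3)*(v^3 - 4*v) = v*(v - 3)*(v^2 - 4) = v*(v - 3)*(v + 2)*(v - 2)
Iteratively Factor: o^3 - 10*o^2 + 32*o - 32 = (o - 4)*(o^2 - 6*o + 8) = (o - 4)*(o - 2)*(o - 4)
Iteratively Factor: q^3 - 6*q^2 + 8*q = (q)*(q^2 - 6*q + 8) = q*(q - 4)*(q - 2)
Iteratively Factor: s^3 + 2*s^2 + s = (s + 1)*(s^2 + s) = (s + 1)^2*(s)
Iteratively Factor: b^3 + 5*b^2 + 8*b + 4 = (b + 1)*(b^2 + 4*b + 4) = (b + 1)*(b + 2)*(b + 2)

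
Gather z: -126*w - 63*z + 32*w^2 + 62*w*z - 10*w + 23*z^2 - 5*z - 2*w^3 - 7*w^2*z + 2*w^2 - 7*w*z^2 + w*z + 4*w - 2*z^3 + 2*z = -2*w^3 + 34*w^2 - 132*w - 2*z^3 + z^2*(23 - 7*w) + z*(-7*w^2 + 63*w - 66)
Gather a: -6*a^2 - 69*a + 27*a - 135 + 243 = -6*a^2 - 42*a + 108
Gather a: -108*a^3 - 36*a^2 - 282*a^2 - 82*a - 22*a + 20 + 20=-108*a^3 - 318*a^2 - 104*a + 40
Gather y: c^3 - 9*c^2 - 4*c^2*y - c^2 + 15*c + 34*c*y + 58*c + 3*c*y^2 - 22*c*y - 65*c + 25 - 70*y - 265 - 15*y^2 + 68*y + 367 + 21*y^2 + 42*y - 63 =c^3 - 10*c^2 + 8*c + y^2*(3*c + 6) + y*(-4*c^2 + 12*c + 40) + 64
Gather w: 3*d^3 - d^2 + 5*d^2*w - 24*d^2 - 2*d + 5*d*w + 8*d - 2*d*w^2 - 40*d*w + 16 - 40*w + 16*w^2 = 3*d^3 - 25*d^2 + 6*d + w^2*(16 - 2*d) + w*(5*d^2 - 35*d - 40) + 16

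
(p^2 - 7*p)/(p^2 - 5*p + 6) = p*(p - 7)/(p^2 - 5*p + 6)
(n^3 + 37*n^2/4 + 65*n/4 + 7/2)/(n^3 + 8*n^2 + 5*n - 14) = (n + 1/4)/(n - 1)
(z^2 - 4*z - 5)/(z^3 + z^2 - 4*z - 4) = (z - 5)/(z^2 - 4)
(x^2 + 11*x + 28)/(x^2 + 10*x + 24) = (x + 7)/(x + 6)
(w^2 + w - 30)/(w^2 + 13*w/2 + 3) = 2*(w - 5)/(2*w + 1)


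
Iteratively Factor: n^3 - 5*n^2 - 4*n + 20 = (n + 2)*(n^2 - 7*n + 10) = (n - 5)*(n + 2)*(n - 2)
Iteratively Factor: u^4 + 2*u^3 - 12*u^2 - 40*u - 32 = (u + 2)*(u^3 - 12*u - 16) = (u - 4)*(u + 2)*(u^2 + 4*u + 4) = (u - 4)*(u + 2)^2*(u + 2)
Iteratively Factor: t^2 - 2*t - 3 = (t - 3)*(t + 1)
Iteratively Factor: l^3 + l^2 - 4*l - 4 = (l - 2)*(l^2 + 3*l + 2) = (l - 2)*(l + 1)*(l + 2)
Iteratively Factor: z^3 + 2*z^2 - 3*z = (z - 1)*(z^2 + 3*z) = z*(z - 1)*(z + 3)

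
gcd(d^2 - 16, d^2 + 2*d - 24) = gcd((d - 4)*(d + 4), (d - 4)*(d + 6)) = d - 4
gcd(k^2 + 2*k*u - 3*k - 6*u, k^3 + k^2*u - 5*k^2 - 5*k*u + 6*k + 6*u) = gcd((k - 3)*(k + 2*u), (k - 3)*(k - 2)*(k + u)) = k - 3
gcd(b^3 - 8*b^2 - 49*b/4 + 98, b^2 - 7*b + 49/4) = b - 7/2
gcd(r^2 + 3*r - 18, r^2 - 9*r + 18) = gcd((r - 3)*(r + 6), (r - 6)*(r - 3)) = r - 3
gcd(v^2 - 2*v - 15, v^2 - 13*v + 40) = v - 5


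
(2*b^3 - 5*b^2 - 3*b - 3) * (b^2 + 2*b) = 2*b^5 - b^4 - 13*b^3 - 9*b^2 - 6*b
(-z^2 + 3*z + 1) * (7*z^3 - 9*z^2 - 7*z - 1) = -7*z^5 + 30*z^4 - 13*z^3 - 29*z^2 - 10*z - 1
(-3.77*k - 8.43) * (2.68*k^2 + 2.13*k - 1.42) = -10.1036*k^3 - 30.6225*k^2 - 12.6025*k + 11.9706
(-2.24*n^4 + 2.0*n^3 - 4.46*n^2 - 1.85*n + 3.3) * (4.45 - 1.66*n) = 3.7184*n^5 - 13.288*n^4 + 16.3036*n^3 - 16.776*n^2 - 13.7105*n + 14.685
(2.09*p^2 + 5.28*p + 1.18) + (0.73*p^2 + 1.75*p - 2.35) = 2.82*p^2 + 7.03*p - 1.17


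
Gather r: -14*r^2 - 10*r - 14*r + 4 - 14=-14*r^2 - 24*r - 10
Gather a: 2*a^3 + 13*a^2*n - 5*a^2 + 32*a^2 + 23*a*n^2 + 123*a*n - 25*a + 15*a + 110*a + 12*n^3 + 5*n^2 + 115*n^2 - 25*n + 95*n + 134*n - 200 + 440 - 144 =2*a^3 + a^2*(13*n + 27) + a*(23*n^2 + 123*n + 100) + 12*n^3 + 120*n^2 + 204*n + 96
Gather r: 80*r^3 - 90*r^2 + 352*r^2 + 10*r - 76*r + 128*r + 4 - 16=80*r^3 + 262*r^2 + 62*r - 12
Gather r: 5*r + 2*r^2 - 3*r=2*r^2 + 2*r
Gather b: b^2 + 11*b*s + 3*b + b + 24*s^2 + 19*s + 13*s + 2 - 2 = b^2 + b*(11*s + 4) + 24*s^2 + 32*s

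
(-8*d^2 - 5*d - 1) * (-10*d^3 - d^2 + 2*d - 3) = 80*d^5 + 58*d^4 - d^3 + 15*d^2 + 13*d + 3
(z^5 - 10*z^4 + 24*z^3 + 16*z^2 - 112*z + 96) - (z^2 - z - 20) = z^5 - 10*z^4 + 24*z^3 + 15*z^2 - 111*z + 116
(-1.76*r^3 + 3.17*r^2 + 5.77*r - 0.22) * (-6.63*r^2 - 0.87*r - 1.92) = 11.6688*r^5 - 19.4859*r^4 - 37.6338*r^3 - 9.6477*r^2 - 10.887*r + 0.4224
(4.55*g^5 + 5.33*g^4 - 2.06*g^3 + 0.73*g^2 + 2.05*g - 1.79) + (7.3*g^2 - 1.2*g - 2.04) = 4.55*g^5 + 5.33*g^4 - 2.06*g^3 + 8.03*g^2 + 0.85*g - 3.83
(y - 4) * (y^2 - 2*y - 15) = y^3 - 6*y^2 - 7*y + 60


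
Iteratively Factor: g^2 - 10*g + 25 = (g - 5)*(g - 5)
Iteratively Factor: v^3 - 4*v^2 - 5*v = (v + 1)*(v^2 - 5*v) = (v - 5)*(v + 1)*(v)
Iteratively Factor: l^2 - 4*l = (l)*(l - 4)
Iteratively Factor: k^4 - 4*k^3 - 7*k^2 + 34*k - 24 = (k - 2)*(k^3 - 2*k^2 - 11*k + 12) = (k - 2)*(k + 3)*(k^2 - 5*k + 4) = (k - 2)*(k - 1)*(k + 3)*(k - 4)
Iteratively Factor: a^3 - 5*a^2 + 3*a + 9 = (a - 3)*(a^2 - 2*a - 3) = (a - 3)^2*(a + 1)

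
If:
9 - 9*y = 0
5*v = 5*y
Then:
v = 1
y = 1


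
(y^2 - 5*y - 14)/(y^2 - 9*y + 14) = (y + 2)/(y - 2)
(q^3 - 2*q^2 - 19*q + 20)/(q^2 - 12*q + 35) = (q^2 + 3*q - 4)/(q - 7)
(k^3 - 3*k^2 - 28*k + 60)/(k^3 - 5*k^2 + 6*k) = (k^2 - k - 30)/(k*(k - 3))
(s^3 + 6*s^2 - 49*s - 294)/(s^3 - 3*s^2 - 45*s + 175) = (s^2 - s - 42)/(s^2 - 10*s + 25)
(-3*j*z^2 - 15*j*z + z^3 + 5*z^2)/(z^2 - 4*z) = (-3*j*z - 15*j + z^2 + 5*z)/(z - 4)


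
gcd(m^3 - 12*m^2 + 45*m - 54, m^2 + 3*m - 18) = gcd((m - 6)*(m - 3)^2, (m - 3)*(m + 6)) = m - 3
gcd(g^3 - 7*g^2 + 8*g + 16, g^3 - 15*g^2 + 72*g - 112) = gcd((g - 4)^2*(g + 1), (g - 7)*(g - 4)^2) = g^2 - 8*g + 16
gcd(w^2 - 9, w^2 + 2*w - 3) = w + 3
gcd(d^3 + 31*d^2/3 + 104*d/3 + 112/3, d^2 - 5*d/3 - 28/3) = d + 7/3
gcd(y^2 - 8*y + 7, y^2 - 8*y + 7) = y^2 - 8*y + 7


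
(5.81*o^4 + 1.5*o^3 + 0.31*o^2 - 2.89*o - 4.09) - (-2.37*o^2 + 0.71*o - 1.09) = 5.81*o^4 + 1.5*o^3 + 2.68*o^2 - 3.6*o - 3.0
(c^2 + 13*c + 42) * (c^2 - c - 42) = c^4 + 12*c^3 - 13*c^2 - 588*c - 1764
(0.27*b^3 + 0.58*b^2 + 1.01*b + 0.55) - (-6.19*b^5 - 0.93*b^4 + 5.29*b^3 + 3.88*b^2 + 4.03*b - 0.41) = 6.19*b^5 + 0.93*b^4 - 5.02*b^3 - 3.3*b^2 - 3.02*b + 0.96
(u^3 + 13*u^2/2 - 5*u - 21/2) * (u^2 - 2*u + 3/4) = u^5 + 9*u^4/2 - 69*u^3/4 + 35*u^2/8 + 69*u/4 - 63/8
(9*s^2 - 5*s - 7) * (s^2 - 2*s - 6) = 9*s^4 - 23*s^3 - 51*s^2 + 44*s + 42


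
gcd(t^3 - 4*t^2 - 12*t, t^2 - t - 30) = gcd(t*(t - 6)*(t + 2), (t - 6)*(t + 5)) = t - 6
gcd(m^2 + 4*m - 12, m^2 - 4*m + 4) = m - 2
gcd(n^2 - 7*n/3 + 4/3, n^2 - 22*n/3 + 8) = n - 4/3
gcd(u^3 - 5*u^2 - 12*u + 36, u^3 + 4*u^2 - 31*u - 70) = 1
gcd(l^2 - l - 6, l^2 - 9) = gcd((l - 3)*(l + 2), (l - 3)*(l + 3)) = l - 3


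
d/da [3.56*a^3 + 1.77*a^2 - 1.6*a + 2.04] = 10.68*a^2 + 3.54*a - 1.6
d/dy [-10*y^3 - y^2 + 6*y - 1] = -30*y^2 - 2*y + 6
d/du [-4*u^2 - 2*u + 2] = -8*u - 2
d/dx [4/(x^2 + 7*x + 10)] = 4*(-2*x - 7)/(x^2 + 7*x + 10)^2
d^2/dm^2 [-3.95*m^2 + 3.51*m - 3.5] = -7.90000000000000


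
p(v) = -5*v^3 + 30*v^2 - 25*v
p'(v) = -15*v^2 + 60*v - 25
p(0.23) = -4.22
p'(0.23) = -11.99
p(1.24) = 5.59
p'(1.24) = 26.34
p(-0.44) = 17.23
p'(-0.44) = -54.30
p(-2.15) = 242.12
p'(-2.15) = -223.34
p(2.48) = 46.25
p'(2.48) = 31.54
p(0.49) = -5.64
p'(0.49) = 0.80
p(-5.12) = 1585.52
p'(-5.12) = -725.42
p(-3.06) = 500.67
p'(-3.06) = -349.05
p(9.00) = -1440.00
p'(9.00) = -700.00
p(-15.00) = 24000.00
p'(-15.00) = -4300.00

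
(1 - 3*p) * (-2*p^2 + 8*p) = 6*p^3 - 26*p^2 + 8*p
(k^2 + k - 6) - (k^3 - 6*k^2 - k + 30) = -k^3 + 7*k^2 + 2*k - 36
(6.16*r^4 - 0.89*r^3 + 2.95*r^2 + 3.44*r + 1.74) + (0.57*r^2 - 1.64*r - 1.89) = 6.16*r^4 - 0.89*r^3 + 3.52*r^2 + 1.8*r - 0.15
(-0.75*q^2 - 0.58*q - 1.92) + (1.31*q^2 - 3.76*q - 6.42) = 0.56*q^2 - 4.34*q - 8.34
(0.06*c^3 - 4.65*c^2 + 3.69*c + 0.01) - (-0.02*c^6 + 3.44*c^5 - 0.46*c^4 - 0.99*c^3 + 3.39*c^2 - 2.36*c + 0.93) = 0.02*c^6 - 3.44*c^5 + 0.46*c^4 + 1.05*c^3 - 8.04*c^2 + 6.05*c - 0.92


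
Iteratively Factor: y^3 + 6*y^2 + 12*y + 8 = (y + 2)*(y^2 + 4*y + 4) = (y + 2)^2*(y + 2)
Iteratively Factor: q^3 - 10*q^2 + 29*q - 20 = (q - 1)*(q^2 - 9*q + 20) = (q - 5)*(q - 1)*(q - 4)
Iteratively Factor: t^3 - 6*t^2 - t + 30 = (t + 2)*(t^2 - 8*t + 15) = (t - 5)*(t + 2)*(t - 3)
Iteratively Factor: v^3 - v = (v - 1)*(v^2 + v) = (v - 1)*(v + 1)*(v)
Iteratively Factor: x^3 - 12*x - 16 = (x + 2)*(x^2 - 2*x - 8) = (x - 4)*(x + 2)*(x + 2)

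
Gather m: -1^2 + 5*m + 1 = 5*m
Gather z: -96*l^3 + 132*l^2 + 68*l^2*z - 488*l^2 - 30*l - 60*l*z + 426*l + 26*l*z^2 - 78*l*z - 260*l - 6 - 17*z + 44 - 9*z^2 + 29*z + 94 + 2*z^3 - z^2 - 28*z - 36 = -96*l^3 - 356*l^2 + 136*l + 2*z^3 + z^2*(26*l - 10) + z*(68*l^2 - 138*l - 16) + 96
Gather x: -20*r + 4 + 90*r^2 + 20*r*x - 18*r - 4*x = 90*r^2 - 38*r + x*(20*r - 4) + 4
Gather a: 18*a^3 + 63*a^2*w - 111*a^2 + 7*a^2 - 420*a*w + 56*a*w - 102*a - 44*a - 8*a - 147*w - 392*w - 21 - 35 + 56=18*a^3 + a^2*(63*w - 104) + a*(-364*w - 154) - 539*w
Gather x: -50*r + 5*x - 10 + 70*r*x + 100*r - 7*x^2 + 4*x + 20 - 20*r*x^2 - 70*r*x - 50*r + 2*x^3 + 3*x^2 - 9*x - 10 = 2*x^3 + x^2*(-20*r - 4)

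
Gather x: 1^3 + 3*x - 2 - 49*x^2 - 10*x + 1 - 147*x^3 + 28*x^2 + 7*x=-147*x^3 - 21*x^2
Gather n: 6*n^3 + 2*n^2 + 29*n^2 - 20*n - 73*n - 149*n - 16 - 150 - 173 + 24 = 6*n^3 + 31*n^2 - 242*n - 315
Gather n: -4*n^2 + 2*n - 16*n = -4*n^2 - 14*n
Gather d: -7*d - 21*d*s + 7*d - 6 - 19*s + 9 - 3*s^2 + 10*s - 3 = -21*d*s - 3*s^2 - 9*s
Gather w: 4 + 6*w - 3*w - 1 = 3*w + 3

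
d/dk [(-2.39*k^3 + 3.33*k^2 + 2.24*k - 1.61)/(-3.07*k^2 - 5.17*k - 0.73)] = (7.3373*k^4 + 24.7126*k^3 - 5.1052*k^2 - 14.7472*k - 9.9589)/(9.4249*k^4 + 31.7438*k^3 + 31.2111*k^2 + 7.5482*k + 0.5329)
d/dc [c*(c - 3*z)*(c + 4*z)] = 3*c^2 + 2*c*z - 12*z^2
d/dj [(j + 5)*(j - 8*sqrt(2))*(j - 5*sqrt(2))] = 3*j^2 - 26*sqrt(2)*j + 10*j - 65*sqrt(2) + 80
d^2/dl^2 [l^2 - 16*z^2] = 2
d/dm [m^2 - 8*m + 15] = 2*m - 8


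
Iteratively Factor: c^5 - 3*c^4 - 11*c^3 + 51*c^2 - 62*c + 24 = (c - 2)*(c^4 - c^3 - 13*c^2 + 25*c - 12) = (c - 2)*(c - 1)*(c^3 - 13*c + 12) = (c - 2)*(c - 1)*(c + 4)*(c^2 - 4*c + 3) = (c - 2)*(c - 1)^2*(c + 4)*(c - 3)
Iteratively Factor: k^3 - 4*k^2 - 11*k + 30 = (k - 5)*(k^2 + k - 6) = (k - 5)*(k + 3)*(k - 2)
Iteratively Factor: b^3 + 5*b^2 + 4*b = (b + 4)*(b^2 + b) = (b + 1)*(b + 4)*(b)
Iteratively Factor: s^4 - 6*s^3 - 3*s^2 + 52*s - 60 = (s - 2)*(s^3 - 4*s^2 - 11*s + 30) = (s - 5)*(s - 2)*(s^2 + s - 6) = (s - 5)*(s - 2)*(s + 3)*(s - 2)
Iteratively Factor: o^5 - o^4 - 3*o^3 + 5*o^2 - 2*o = (o - 1)*(o^4 - 3*o^2 + 2*o) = o*(o - 1)*(o^3 - 3*o + 2) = o*(o - 1)^2*(o^2 + o - 2) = o*(o - 1)^3*(o + 2)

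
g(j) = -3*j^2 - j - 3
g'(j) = -6*j - 1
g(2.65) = -26.72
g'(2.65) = -16.90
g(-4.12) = -49.80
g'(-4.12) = 23.72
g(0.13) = -3.18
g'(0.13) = -1.78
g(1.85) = -15.12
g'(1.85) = -12.10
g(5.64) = -104.07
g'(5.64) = -34.84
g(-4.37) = -55.92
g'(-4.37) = 25.22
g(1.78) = -14.29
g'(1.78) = -11.68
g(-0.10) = -2.93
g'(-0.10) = -0.40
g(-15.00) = -663.00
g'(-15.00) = 89.00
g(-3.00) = -27.00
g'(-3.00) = 17.00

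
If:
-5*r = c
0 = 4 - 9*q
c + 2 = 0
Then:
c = -2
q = 4/9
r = 2/5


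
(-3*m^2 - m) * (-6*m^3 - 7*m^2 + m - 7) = 18*m^5 + 27*m^4 + 4*m^3 + 20*m^2 + 7*m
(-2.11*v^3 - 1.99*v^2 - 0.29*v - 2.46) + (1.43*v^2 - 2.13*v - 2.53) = -2.11*v^3 - 0.56*v^2 - 2.42*v - 4.99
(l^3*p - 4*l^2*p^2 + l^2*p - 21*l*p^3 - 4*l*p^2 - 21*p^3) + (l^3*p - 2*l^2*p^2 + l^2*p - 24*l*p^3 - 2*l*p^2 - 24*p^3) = 2*l^3*p - 6*l^2*p^2 + 2*l^2*p - 45*l*p^3 - 6*l*p^2 - 45*p^3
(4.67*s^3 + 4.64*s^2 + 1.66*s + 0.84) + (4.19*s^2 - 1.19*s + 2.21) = 4.67*s^3 + 8.83*s^2 + 0.47*s + 3.05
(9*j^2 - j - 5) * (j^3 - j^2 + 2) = 9*j^5 - 10*j^4 - 4*j^3 + 23*j^2 - 2*j - 10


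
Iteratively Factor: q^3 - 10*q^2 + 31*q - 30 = (q - 3)*(q^2 - 7*q + 10) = (q - 5)*(q - 3)*(q - 2)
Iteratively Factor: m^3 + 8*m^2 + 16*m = (m + 4)*(m^2 + 4*m) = m*(m + 4)*(m + 4)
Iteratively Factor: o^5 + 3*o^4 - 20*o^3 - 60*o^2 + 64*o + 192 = (o + 3)*(o^4 - 20*o^2 + 64) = (o - 2)*(o + 3)*(o^3 + 2*o^2 - 16*o - 32) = (o - 4)*(o - 2)*(o + 3)*(o^2 + 6*o + 8) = (o - 4)*(o - 2)*(o + 2)*(o + 3)*(o + 4)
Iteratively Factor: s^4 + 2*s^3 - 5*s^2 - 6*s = (s + 3)*(s^3 - s^2 - 2*s) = (s - 2)*(s + 3)*(s^2 + s) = (s - 2)*(s + 1)*(s + 3)*(s)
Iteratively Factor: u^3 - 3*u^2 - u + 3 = (u - 3)*(u^2 - 1) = (u - 3)*(u + 1)*(u - 1)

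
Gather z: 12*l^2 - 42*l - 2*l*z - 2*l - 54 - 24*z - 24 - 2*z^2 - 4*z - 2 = 12*l^2 - 44*l - 2*z^2 + z*(-2*l - 28) - 80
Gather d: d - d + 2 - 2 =0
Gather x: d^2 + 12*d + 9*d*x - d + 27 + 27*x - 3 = d^2 + 11*d + x*(9*d + 27) + 24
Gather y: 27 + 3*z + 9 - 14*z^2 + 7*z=-14*z^2 + 10*z + 36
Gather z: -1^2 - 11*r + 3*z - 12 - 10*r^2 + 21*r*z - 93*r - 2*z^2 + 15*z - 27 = -10*r^2 - 104*r - 2*z^2 + z*(21*r + 18) - 40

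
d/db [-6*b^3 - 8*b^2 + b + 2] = -18*b^2 - 16*b + 1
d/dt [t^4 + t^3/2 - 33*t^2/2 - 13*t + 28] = 4*t^3 + 3*t^2/2 - 33*t - 13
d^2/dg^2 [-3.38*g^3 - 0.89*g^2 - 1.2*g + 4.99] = -20.28*g - 1.78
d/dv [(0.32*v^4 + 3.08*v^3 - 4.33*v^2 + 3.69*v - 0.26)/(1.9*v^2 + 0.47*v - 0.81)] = (1.216*v^5 + 6.3032*v^4 + 1.8584*v^3 - 16.5305*v^2 + 8.0026*v - 2.8667)/(3.61*v^4 + 1.786*v^3 - 2.8571*v^2 - 0.7614*v + 0.6561)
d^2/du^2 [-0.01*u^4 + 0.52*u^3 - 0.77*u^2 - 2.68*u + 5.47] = -0.12*u^2 + 3.12*u - 1.54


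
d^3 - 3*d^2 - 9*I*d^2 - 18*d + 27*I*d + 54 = (d - 3)*(d - 6*I)*(d - 3*I)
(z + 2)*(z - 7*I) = z^2 + 2*z - 7*I*z - 14*I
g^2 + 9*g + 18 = (g + 3)*(g + 6)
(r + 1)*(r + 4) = r^2 + 5*r + 4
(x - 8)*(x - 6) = x^2 - 14*x + 48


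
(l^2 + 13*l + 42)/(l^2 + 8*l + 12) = (l + 7)/(l + 2)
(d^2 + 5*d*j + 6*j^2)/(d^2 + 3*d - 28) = (d^2 + 5*d*j + 6*j^2)/(d^2 + 3*d - 28)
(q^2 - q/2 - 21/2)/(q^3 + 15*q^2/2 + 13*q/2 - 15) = (2*q^2 - q - 21)/(2*q^3 + 15*q^2 + 13*q - 30)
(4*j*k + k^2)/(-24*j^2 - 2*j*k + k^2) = -k/(6*j - k)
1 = 1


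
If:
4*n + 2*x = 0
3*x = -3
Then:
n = 1/2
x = -1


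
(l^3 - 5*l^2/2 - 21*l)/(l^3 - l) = (l^2 - 5*l/2 - 21)/(l^2 - 1)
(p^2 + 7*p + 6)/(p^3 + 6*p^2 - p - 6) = 1/(p - 1)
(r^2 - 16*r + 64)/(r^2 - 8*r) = (r - 8)/r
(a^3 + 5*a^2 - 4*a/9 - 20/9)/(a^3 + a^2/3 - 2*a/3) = (3*a^2 + 17*a + 10)/(3*a*(a + 1))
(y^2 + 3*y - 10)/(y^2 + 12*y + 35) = (y - 2)/(y + 7)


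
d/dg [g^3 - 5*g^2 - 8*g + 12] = 3*g^2 - 10*g - 8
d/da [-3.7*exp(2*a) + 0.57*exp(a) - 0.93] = (0.57 - 7.4*exp(a))*exp(a)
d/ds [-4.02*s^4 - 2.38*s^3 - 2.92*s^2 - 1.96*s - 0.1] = -16.08*s^3 - 7.14*s^2 - 5.84*s - 1.96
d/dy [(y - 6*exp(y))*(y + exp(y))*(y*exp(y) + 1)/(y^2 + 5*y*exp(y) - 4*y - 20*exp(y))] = (-(y - 6*exp(y))*(y + exp(y))*(y*exp(y) + 1)*(5*y*exp(y) + 2*y - 15*exp(y) - 4) + ((y + 1)*(y - 6*exp(y))*(y + exp(y))*exp(y) + (y - 6*exp(y))*(y*exp(y) + 1)*(exp(y) + 1) - (y + exp(y))*(y*exp(y) + 1)*(6*exp(y) - 1))*(y^2 + 5*y*exp(y) - 4*y - 20*exp(y)))/(y^2 + 5*y*exp(y) - 4*y - 20*exp(y))^2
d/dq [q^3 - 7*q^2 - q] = 3*q^2 - 14*q - 1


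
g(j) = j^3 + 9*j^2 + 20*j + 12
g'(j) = 3*j^2 + 18*j + 20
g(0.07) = 13.44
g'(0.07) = 21.27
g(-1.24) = -0.87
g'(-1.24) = 2.29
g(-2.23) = 1.07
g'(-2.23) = -5.22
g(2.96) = 175.99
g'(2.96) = 99.56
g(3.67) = 256.05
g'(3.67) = 126.47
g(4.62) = 395.11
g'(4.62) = 167.19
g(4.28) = 340.87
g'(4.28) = 152.00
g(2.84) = 164.30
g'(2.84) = 95.32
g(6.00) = 672.00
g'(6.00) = 236.00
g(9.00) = 1650.00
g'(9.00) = 425.00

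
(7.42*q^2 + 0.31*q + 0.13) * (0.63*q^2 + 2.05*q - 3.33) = 4.6746*q^4 + 15.4063*q^3 - 23.9912*q^2 - 0.7658*q - 0.4329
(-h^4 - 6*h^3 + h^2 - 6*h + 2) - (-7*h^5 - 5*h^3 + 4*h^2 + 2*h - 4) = 7*h^5 - h^4 - h^3 - 3*h^2 - 8*h + 6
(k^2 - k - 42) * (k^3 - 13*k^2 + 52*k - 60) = k^5 - 14*k^4 + 23*k^3 + 434*k^2 - 2124*k + 2520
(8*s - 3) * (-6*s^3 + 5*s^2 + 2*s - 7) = -48*s^4 + 58*s^3 + s^2 - 62*s + 21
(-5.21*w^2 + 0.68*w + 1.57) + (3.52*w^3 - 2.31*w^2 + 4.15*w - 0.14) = 3.52*w^3 - 7.52*w^2 + 4.83*w + 1.43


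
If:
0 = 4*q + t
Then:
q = -t/4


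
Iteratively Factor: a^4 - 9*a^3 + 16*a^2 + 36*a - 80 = (a + 2)*(a^3 - 11*a^2 + 38*a - 40) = (a - 2)*(a + 2)*(a^2 - 9*a + 20) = (a - 4)*(a - 2)*(a + 2)*(a - 5)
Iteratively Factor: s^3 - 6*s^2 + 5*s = (s - 5)*(s^2 - s) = (s - 5)*(s - 1)*(s)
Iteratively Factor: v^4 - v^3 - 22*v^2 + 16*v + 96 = (v + 2)*(v^3 - 3*v^2 - 16*v + 48) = (v - 4)*(v + 2)*(v^2 + v - 12) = (v - 4)*(v + 2)*(v + 4)*(v - 3)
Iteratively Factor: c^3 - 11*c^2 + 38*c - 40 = (c - 5)*(c^2 - 6*c + 8) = (c - 5)*(c - 2)*(c - 4)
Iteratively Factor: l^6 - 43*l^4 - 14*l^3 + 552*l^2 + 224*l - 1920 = (l + 3)*(l^5 - 3*l^4 - 34*l^3 + 88*l^2 + 288*l - 640) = (l - 4)*(l + 3)*(l^4 + l^3 - 30*l^2 - 32*l + 160) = (l - 4)*(l - 2)*(l + 3)*(l^3 + 3*l^2 - 24*l - 80) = (l - 4)*(l - 2)*(l + 3)*(l + 4)*(l^2 - l - 20) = (l - 5)*(l - 4)*(l - 2)*(l + 3)*(l + 4)*(l + 4)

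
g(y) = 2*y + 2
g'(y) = 2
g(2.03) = 6.06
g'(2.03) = 2.00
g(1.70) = 5.40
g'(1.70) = 2.00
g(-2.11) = -2.22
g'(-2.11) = 2.00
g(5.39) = 12.78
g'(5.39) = 2.00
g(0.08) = 2.16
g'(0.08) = 2.00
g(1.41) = 4.82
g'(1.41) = 2.00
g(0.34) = 2.68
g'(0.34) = 2.00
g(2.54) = 7.08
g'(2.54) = 2.00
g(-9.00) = -16.00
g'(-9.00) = 2.00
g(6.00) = 14.00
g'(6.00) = 2.00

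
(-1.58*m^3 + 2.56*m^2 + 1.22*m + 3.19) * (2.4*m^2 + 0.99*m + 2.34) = -3.792*m^5 + 4.5798*m^4 + 1.7652*m^3 + 14.8542*m^2 + 6.0129*m + 7.4646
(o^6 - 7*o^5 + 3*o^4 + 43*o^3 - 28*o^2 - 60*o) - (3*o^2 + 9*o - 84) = o^6 - 7*o^5 + 3*o^4 + 43*o^3 - 31*o^2 - 69*o + 84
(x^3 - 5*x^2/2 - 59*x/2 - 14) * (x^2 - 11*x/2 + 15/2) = x^5 - 8*x^4 - 33*x^3/4 + 259*x^2/2 - 577*x/4 - 105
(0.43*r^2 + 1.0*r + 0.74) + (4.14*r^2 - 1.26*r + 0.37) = 4.57*r^2 - 0.26*r + 1.11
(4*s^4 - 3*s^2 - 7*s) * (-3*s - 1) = -12*s^5 - 4*s^4 + 9*s^3 + 24*s^2 + 7*s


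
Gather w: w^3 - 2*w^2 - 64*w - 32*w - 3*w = w^3 - 2*w^2 - 99*w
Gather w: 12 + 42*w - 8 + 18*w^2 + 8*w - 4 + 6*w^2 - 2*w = 24*w^2 + 48*w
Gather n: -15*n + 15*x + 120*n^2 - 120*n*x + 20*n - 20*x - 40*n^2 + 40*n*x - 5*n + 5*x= 80*n^2 - 80*n*x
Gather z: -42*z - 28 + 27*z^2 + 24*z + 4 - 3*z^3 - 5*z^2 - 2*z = -3*z^3 + 22*z^2 - 20*z - 24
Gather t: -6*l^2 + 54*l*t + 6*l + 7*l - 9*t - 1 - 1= -6*l^2 + 13*l + t*(54*l - 9) - 2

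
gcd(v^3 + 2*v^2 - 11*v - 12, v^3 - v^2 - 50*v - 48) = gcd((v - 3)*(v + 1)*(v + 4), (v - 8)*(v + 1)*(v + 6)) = v + 1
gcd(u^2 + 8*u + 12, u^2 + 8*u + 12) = u^2 + 8*u + 12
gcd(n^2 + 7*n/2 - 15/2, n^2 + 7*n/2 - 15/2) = n^2 + 7*n/2 - 15/2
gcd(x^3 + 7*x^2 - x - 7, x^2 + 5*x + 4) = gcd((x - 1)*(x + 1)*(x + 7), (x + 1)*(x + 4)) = x + 1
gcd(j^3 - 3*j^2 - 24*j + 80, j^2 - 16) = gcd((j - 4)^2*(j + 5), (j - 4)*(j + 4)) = j - 4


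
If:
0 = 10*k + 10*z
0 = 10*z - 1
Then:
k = -1/10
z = 1/10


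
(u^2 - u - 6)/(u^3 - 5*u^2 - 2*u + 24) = 1/(u - 4)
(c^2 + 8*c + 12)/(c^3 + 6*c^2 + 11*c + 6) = (c + 6)/(c^2 + 4*c + 3)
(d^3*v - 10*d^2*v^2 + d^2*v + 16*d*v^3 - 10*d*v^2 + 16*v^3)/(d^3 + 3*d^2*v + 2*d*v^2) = v*(d^3 - 10*d^2*v + d^2 + 16*d*v^2 - 10*d*v + 16*v^2)/(d*(d^2 + 3*d*v + 2*v^2))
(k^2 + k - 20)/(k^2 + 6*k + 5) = (k - 4)/(k + 1)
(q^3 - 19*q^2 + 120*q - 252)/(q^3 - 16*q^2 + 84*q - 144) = (q - 7)/(q - 4)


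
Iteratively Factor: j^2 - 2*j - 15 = (j - 5)*(j + 3)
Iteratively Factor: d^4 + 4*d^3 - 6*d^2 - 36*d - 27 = (d - 3)*(d^3 + 7*d^2 + 15*d + 9) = (d - 3)*(d + 3)*(d^2 + 4*d + 3) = (d - 3)*(d + 3)^2*(d + 1)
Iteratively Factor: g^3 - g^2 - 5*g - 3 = (g + 1)*(g^2 - 2*g - 3) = (g + 1)^2*(g - 3)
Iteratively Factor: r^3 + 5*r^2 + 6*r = (r)*(r^2 + 5*r + 6) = r*(r + 3)*(r + 2)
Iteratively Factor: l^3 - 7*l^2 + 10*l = (l - 2)*(l^2 - 5*l) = (l - 5)*(l - 2)*(l)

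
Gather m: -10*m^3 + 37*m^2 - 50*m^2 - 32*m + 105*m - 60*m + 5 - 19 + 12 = -10*m^3 - 13*m^2 + 13*m - 2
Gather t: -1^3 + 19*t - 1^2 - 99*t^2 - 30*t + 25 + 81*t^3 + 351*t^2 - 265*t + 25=81*t^3 + 252*t^2 - 276*t + 48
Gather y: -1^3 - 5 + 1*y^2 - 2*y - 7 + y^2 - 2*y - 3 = 2*y^2 - 4*y - 16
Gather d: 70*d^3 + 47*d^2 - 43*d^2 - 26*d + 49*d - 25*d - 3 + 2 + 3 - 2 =70*d^3 + 4*d^2 - 2*d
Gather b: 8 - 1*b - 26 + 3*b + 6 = 2*b - 12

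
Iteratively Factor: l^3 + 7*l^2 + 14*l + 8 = (l + 4)*(l^2 + 3*l + 2) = (l + 1)*(l + 4)*(l + 2)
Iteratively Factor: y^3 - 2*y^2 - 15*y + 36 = (y - 3)*(y^2 + y - 12) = (y - 3)^2*(y + 4)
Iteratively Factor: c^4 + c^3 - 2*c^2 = (c + 2)*(c^3 - c^2) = (c - 1)*(c + 2)*(c^2) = c*(c - 1)*(c + 2)*(c)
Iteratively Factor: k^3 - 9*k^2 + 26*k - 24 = (k - 4)*(k^2 - 5*k + 6) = (k - 4)*(k - 2)*(k - 3)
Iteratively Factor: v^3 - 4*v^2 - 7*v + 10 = (v + 2)*(v^2 - 6*v + 5) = (v - 1)*(v + 2)*(v - 5)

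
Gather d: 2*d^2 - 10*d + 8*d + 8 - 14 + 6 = 2*d^2 - 2*d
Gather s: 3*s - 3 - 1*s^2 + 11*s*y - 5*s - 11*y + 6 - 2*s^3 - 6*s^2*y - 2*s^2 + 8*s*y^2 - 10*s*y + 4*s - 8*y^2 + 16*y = -2*s^3 + s^2*(-6*y - 3) + s*(8*y^2 + y + 2) - 8*y^2 + 5*y + 3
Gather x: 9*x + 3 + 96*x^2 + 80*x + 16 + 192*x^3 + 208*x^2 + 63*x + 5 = 192*x^3 + 304*x^2 + 152*x + 24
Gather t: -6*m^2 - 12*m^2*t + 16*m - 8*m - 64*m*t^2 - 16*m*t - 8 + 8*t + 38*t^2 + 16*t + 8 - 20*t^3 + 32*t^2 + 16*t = -6*m^2 + 8*m - 20*t^3 + t^2*(70 - 64*m) + t*(-12*m^2 - 16*m + 40)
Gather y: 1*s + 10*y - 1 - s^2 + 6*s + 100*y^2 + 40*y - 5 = -s^2 + 7*s + 100*y^2 + 50*y - 6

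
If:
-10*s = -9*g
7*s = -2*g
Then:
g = 0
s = 0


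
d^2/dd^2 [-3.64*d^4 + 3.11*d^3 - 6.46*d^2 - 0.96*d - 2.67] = -43.68*d^2 + 18.66*d - 12.92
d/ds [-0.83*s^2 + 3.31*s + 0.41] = 3.31 - 1.66*s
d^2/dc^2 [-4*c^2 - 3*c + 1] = -8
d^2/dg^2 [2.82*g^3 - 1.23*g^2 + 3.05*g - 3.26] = 16.92*g - 2.46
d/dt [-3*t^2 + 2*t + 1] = 2 - 6*t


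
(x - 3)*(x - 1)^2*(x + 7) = x^4 + 2*x^3 - 28*x^2 + 46*x - 21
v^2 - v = v*(v - 1)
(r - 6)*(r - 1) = r^2 - 7*r + 6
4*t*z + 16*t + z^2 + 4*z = (4*t + z)*(z + 4)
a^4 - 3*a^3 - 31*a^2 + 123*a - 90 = (a - 5)*(a - 3)*(a - 1)*(a + 6)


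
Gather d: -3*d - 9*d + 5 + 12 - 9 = 8 - 12*d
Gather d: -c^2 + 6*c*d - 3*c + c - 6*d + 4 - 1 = -c^2 - 2*c + d*(6*c - 6) + 3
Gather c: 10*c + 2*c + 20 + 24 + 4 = 12*c + 48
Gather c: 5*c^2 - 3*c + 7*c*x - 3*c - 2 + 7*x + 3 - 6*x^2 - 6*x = 5*c^2 + c*(7*x - 6) - 6*x^2 + x + 1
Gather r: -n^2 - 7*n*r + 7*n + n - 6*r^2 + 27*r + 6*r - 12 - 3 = -n^2 + 8*n - 6*r^2 + r*(33 - 7*n) - 15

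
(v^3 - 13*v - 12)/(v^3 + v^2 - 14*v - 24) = (v + 1)/(v + 2)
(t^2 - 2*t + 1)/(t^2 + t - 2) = (t - 1)/(t + 2)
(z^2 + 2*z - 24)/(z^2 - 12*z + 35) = (z^2 + 2*z - 24)/(z^2 - 12*z + 35)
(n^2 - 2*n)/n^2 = (n - 2)/n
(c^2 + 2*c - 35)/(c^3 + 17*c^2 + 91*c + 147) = (c - 5)/(c^2 + 10*c + 21)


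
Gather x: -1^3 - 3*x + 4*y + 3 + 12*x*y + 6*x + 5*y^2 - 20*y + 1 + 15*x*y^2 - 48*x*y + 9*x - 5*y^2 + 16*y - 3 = x*(15*y^2 - 36*y + 12)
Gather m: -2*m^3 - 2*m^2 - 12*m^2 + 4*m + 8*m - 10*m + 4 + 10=-2*m^3 - 14*m^2 + 2*m + 14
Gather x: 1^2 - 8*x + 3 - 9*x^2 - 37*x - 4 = -9*x^2 - 45*x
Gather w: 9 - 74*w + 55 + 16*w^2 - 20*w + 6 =16*w^2 - 94*w + 70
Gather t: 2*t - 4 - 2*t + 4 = 0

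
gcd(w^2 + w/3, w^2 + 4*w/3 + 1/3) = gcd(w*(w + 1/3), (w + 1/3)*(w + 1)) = w + 1/3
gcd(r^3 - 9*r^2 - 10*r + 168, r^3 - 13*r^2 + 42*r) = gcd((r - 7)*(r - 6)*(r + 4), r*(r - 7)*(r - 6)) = r^2 - 13*r + 42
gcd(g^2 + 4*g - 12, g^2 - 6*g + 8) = g - 2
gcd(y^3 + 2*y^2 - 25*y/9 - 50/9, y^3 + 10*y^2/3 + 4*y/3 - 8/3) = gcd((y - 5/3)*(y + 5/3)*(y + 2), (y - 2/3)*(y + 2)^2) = y + 2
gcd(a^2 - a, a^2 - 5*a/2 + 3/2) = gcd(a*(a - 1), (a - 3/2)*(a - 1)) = a - 1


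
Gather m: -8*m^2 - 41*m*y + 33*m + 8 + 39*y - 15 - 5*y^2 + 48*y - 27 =-8*m^2 + m*(33 - 41*y) - 5*y^2 + 87*y - 34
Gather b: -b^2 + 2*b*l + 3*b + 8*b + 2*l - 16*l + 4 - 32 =-b^2 + b*(2*l + 11) - 14*l - 28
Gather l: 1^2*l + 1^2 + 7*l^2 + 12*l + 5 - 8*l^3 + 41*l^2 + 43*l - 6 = -8*l^3 + 48*l^2 + 56*l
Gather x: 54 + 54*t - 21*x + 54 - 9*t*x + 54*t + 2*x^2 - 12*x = 108*t + 2*x^2 + x*(-9*t - 33) + 108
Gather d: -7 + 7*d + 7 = 7*d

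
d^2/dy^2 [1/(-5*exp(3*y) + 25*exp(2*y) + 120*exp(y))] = (2*(-3*exp(2*y) + 10*exp(y) + 24)^2 + (-exp(2*y) + 5*exp(y) + 24)*(9*exp(2*y) - 20*exp(y) - 24))*exp(-y)/(5*(-exp(2*y) + 5*exp(y) + 24)^3)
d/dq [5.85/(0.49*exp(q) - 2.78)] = -2.8665*exp(q)/(0.49*exp(q) - 2.78)^2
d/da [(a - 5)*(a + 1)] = 2*a - 4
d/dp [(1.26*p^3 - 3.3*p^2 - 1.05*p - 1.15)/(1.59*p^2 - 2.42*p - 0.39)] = (2.0034*p^4 - 6.0984*p^3 + 8.1813*p^2 + 6.231*p - 2.3735)/(2.5281*p^4 - 7.6956*p^3 + 4.6162*p^2 + 1.8876*p + 0.1521)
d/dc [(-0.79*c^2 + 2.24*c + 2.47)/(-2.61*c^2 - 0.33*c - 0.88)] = (6.1071*c^2 + 14.2838*c - 1.1561)/(6.8121*c^4 + 1.7226*c^3 + 4.7025*c^2 + 0.5808*c + 0.7744)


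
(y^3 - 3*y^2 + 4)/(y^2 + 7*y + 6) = (y^2 - 4*y + 4)/(y + 6)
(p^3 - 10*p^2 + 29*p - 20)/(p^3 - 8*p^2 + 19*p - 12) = (p - 5)/(p - 3)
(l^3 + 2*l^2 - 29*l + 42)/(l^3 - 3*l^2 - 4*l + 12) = (l + 7)/(l + 2)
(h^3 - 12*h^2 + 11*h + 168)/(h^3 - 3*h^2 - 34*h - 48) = (h - 7)/(h + 2)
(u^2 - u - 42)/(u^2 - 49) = (u + 6)/(u + 7)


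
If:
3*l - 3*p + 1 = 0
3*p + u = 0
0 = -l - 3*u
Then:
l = -3/8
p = -1/24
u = 1/8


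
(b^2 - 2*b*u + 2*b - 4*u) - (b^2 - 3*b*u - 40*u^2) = b*u + 2*b + 40*u^2 - 4*u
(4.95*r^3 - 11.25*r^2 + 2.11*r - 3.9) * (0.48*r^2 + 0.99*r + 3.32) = 2.376*r^5 - 0.499499999999999*r^4 + 6.3093*r^3 - 37.1331*r^2 + 3.1442*r - 12.948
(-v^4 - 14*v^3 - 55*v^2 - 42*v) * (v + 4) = -v^5 - 18*v^4 - 111*v^3 - 262*v^2 - 168*v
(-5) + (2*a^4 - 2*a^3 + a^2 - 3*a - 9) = 2*a^4 - 2*a^3 + a^2 - 3*a - 14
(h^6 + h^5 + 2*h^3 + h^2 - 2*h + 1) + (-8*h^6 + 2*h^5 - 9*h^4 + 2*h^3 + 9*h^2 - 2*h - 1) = -7*h^6 + 3*h^5 - 9*h^4 + 4*h^3 + 10*h^2 - 4*h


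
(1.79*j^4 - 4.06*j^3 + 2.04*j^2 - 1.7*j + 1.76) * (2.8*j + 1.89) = 5.012*j^5 - 7.9849*j^4 - 1.9614*j^3 - 0.9044*j^2 + 1.715*j + 3.3264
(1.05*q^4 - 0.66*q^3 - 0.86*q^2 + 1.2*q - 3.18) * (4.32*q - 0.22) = 4.536*q^5 - 3.0822*q^4 - 3.57*q^3 + 5.3732*q^2 - 14.0016*q + 0.6996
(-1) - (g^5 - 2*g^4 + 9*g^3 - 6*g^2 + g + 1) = -g^5 + 2*g^4 - 9*g^3 + 6*g^2 - g - 2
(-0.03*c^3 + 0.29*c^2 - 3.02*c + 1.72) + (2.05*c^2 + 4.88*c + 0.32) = -0.03*c^3 + 2.34*c^2 + 1.86*c + 2.04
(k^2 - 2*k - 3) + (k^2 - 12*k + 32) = 2*k^2 - 14*k + 29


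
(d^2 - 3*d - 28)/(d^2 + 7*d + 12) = (d - 7)/(d + 3)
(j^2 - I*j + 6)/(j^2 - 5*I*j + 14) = (j - 3*I)/(j - 7*I)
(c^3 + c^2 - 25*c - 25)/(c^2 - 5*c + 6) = (c^3 + c^2 - 25*c - 25)/(c^2 - 5*c + 6)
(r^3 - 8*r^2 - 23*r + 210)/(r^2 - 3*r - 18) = (r^2 - 2*r - 35)/(r + 3)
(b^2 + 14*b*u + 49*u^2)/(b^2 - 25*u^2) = (b^2 + 14*b*u + 49*u^2)/(b^2 - 25*u^2)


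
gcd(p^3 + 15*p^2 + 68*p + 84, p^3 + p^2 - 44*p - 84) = p^2 + 8*p + 12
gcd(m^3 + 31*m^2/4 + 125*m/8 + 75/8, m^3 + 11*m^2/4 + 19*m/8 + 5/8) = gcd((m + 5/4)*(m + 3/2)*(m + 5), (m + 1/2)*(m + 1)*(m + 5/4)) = m + 5/4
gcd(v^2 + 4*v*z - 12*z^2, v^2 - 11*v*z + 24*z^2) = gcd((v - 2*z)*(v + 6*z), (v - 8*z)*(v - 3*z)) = 1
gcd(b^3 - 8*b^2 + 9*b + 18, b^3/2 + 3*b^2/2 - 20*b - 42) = b - 6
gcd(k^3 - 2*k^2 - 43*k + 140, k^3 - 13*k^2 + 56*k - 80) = k^2 - 9*k + 20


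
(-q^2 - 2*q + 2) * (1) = -q^2 - 2*q + 2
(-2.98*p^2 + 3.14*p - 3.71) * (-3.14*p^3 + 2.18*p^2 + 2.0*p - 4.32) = 9.3572*p^5 - 16.356*p^4 + 12.5346*p^3 + 11.0658*p^2 - 20.9848*p + 16.0272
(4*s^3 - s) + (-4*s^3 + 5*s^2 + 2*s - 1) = 5*s^2 + s - 1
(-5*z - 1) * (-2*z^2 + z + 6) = 10*z^3 - 3*z^2 - 31*z - 6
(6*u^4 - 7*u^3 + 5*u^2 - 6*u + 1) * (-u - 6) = -6*u^5 - 29*u^4 + 37*u^3 - 24*u^2 + 35*u - 6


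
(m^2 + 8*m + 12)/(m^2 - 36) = (m + 2)/(m - 6)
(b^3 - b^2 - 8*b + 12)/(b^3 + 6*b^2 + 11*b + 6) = (b^2 - 4*b + 4)/(b^2 + 3*b + 2)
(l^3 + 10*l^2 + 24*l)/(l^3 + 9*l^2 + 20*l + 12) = l*(l + 4)/(l^2 + 3*l + 2)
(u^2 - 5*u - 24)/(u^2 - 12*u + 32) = (u + 3)/(u - 4)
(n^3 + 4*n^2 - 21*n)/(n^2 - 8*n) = (n^2 + 4*n - 21)/(n - 8)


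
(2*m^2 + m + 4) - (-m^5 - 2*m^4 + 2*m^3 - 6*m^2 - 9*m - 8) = m^5 + 2*m^4 - 2*m^3 + 8*m^2 + 10*m + 12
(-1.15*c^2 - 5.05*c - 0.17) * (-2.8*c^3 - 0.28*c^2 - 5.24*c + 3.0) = 3.22*c^5 + 14.462*c^4 + 7.916*c^3 + 23.0596*c^2 - 14.2592*c - 0.51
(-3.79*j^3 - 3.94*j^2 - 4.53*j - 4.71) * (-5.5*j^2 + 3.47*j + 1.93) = 20.845*j^5 + 8.5187*j^4 + 3.9285*j^3 + 2.5817*j^2 - 25.0866*j - 9.0903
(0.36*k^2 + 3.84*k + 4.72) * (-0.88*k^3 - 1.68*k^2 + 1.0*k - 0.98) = -0.3168*k^5 - 3.984*k^4 - 10.2448*k^3 - 4.4424*k^2 + 0.9568*k - 4.6256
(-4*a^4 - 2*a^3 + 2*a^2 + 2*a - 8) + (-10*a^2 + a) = -4*a^4 - 2*a^3 - 8*a^2 + 3*a - 8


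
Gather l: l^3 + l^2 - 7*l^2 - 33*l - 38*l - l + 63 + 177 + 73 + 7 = l^3 - 6*l^2 - 72*l + 320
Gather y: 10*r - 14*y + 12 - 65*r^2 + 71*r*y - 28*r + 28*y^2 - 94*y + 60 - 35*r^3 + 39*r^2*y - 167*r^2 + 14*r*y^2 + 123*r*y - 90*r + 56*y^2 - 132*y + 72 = -35*r^3 - 232*r^2 - 108*r + y^2*(14*r + 84) + y*(39*r^2 + 194*r - 240) + 144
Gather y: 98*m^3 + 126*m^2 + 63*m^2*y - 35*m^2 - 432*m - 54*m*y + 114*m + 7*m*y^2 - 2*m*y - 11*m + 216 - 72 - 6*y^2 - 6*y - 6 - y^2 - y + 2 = 98*m^3 + 91*m^2 - 329*m + y^2*(7*m - 7) + y*(63*m^2 - 56*m - 7) + 140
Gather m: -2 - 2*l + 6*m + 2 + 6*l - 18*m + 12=4*l - 12*m + 12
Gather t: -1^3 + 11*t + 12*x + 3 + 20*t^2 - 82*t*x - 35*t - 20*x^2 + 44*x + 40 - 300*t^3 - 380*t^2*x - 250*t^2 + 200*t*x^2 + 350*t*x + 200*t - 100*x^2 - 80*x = -300*t^3 + t^2*(-380*x - 230) + t*(200*x^2 + 268*x + 176) - 120*x^2 - 24*x + 42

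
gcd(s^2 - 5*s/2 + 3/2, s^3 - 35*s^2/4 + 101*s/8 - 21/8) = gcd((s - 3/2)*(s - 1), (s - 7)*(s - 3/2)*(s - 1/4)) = s - 3/2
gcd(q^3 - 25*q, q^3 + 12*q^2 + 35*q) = q^2 + 5*q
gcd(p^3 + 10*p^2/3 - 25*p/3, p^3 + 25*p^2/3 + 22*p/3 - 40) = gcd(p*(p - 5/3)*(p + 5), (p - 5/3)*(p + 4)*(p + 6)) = p - 5/3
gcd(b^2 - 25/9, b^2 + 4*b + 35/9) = b + 5/3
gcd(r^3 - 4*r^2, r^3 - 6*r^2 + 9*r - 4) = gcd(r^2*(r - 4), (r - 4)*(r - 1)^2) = r - 4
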